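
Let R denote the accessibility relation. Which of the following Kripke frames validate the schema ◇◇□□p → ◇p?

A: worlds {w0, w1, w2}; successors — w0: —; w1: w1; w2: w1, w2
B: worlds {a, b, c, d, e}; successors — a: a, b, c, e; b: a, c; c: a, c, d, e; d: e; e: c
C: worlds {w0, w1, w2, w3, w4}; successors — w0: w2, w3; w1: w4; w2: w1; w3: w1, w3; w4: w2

The schema corresponds to a generalized confluence (Geach) condition: ∀x ∀y (xR²y → ∃w (yR²w ∧ xRw)).
A: holds.
B: holds.
C: fails — w3R²w1 but no w with w1R²w and w3Rw.

A, B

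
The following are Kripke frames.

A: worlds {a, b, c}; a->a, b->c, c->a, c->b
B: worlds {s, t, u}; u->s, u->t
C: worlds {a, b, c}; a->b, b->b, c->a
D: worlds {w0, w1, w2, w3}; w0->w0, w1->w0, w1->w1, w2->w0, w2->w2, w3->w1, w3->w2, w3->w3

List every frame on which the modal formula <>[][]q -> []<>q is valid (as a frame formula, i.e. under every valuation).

The schema corresponds to a generalized confluence (Geach) condition: forall x forall y forall z ((xRy & xRz) -> exists w (y R^2 w & zRw)).
A: fails — cRa, cRb but no w with aR²w and bRw.
B: fails — uRs, uRs but no w with sR²w and sRw.
C: condition met.
D: condition met.
Valid on: C, D.

C, D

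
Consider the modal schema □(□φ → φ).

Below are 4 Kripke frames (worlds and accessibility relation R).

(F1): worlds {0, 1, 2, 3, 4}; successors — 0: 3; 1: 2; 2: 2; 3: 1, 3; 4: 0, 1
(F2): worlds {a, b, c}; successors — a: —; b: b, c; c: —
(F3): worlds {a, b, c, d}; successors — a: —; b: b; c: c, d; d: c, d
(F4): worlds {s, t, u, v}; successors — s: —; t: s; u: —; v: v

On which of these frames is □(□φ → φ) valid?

Frame correspondent (Sahlqvist): ∀x ∀y (Rxy → Ryy) — i.e. shift-reflexivity.
(F1): fails — R31 but not R11.
(F2): fails — Rbc but not Rcc.
(F3): condition met.
(F4): fails — Rts but not Rss.

(F3)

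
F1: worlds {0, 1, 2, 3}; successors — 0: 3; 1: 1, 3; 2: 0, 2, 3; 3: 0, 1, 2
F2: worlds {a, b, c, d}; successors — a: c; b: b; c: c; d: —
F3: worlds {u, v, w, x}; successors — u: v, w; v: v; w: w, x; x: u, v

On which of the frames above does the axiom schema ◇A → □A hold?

Frame correspondent (Sahlqvist): ∀x ∀y ∀z (Rxy ∧ Rxz → y = z) — i.e. partial functionality.
F1: fails — 1 sees both 1 and 3.
F2: ✓.
F3: fails — u sees both v and w.

F2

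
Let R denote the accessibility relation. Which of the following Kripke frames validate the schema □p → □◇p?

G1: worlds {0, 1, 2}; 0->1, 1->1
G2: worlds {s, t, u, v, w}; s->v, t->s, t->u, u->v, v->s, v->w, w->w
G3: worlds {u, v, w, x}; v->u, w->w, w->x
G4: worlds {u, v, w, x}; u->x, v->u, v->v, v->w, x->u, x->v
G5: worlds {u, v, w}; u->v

G1

Frame correspondent (Sahlqvist): ∀x ∀z (xRz → ∃w (xRw ∧ zRw)) — i.e. a generalized confluence (Geach) condition.
G1: satisfies the condition.
G2: fails — sRv but no w* with sRw* and vRw*.
G3: fails — vRu but no t with vRt and uRt.
G4: fails — uRx but no t with uRt and xRt.
G5: fails — uRv but no t with uRt and vRt.
Valid on: G1.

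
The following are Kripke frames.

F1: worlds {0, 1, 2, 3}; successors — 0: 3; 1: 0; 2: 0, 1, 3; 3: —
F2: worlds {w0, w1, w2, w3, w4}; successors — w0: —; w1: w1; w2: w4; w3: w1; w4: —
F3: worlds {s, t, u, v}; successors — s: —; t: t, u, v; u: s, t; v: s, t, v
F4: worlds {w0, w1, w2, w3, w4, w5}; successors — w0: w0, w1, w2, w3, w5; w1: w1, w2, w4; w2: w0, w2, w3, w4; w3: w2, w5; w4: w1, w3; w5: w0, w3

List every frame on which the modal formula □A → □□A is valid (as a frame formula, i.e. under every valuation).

F2

This is the axiom for transitivity; its first-order frame correspondent is ∀x ∀y ∀z (Rxy ∧ Ryz → Rxz).
F1: fails — R10 and R03 but not R13.
F2: holds.
F3: fails — Rtv and Rvs but not Rts.
F4: fails — Rw1w2 and Rw2w0 but not Rw1w0.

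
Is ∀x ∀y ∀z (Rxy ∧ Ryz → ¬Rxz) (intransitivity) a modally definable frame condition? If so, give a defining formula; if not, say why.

If a class were modally definable it would be closed under surjective bounded morphisms (Goldblatt–Thomason).
The 5-cycle (worlds a,b,c,d,e with a→b→c→d→e→a) is intransitive. Mapping every world to a single reflexive point • is a surjective bounded morphism; the reflexive point is not intransitive (R••∧R•• but R••).
So no modal formula (or set of formulas) defines exactly the intransitive frames.

No — not modally definable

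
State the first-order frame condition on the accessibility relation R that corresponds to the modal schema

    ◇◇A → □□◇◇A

∀x ∀y ∀z ((xR²y ∧ xR²z) → ∃w (y = w ∧ zR²w))

This is a Sahlqvist (Geach-type) schema ◇^2□^0A → □^2◇^2A.
First-order correspondent: ∀x ∀y ∀z ((xR²y ∧ xR²z) → ∃w (y = w ∧ zR²w)).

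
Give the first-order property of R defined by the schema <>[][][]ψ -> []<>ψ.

forall x forall y forall z ((xRy & xRz) -> exists w (y R^3 w & zRw))

This is a Sahlqvist (Geach-type) schema ◇^1□^3ψ → □^1◇^1ψ.
First-order correspondent: forall x forall y forall z ((xRy & xRz) -> exists w (y R^3 w & zRw)).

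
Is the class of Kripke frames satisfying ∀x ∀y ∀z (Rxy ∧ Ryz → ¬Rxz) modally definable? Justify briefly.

Any modally definable frame class is closed under surjective bounded morphisms.
The 7-cycle (worlds s,t,u,v,w,x,y with s→t→u→v→w→x→y→s) is intransitive. Mapping every world to a single reflexive point • is a surjective bounded morphism; the reflexive point is not intransitive (R••∧R•• but R••).
So the class is not modally definable.

No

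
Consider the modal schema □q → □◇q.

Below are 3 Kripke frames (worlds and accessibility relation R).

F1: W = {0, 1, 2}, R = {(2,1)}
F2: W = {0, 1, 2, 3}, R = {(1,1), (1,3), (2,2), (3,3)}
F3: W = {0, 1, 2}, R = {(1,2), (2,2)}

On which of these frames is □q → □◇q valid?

Frame correspondent (Sahlqvist): ∀x ∀z (xRz → ∃w (xRw ∧ zRw)) — i.e. a generalized confluence (Geach) condition.
F1: fails — 2R1 but no w with 2Rw and 1Rw.
F2: condition met.
F3: condition met.
Valid on: F2, F3.

F2, F3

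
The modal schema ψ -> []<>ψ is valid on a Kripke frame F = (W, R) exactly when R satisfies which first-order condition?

symmetry

This schema is the B axiom.
Its frame correspondent is symmetry — forall x forall y (Rxy -> Ryx).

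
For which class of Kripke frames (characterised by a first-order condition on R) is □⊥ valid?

Emptiness of R

□⊥ is valid iff no world has any successor (otherwise □⊥ fails at any world with one).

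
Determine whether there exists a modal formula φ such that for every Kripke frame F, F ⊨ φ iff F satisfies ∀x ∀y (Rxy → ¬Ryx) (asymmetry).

Modal frame validity is preserved under surjective bounded morphisms.
The 3-cycle (worlds a,b,c with a→b→c→a) is asymmetric. Mapping every world to a single reflexive point • is a surjective bounded morphism, and the reflexive point is not asymmetric (R•• but asymmetry requires ¬R••).
Hence asymmetry is not modally definable.

No — not modally definable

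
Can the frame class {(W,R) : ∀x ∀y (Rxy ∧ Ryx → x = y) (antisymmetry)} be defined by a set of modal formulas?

No — not modally definable

If a class were modally definable it would be closed under surjective bounded morphisms (Goldblatt–Thomason).
The 6-cycle (worlds 0,1,2,3,4,5 with 0→1→2→3→4→5→0) is antisymmetric. Sending even-indexed worlds to • and odd-indexed worlds to ∘ is a surjective bounded morphism onto the two-world frame with •↔∘, which is not antisymmetric.
So no modal formula (or set of formulas) defines exactly the antisymmetric frames.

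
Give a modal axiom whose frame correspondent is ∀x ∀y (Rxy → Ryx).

r → □◇r

The condition is symmetry. The B schema r → □◇r defines it.
Suppose r→□◇r is valid. Take Rxy and set V(r)={x}. Then r at x, so □◇r at x, so ◇r at y, so some z with Ryz has r; z=x, i.e. Ryx.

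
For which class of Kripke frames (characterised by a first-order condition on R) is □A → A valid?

This schema is the T axiom.
It corresponds to reflexivity: ∀x Rxx.

reflexivity: ∀x Rxx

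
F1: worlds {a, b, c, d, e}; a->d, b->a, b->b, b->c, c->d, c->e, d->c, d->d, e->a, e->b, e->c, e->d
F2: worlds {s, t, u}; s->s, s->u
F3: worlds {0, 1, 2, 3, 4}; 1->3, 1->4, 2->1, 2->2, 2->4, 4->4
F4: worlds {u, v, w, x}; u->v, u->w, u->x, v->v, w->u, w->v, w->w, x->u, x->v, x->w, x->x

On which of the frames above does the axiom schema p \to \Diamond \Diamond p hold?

F4

Frame correspondent (Sahlqvist): \forall x \exists w (x = w \wedge x R^2 w) — i.e. a generalized confluence (Geach) condition.
F1: fails — at a but no w with a=w and aR²w.
F2: fails — at t but no w with t=w and tR²w.
F3: fails — at 0 but no w with 0=w and 0R²w.
F4: holds.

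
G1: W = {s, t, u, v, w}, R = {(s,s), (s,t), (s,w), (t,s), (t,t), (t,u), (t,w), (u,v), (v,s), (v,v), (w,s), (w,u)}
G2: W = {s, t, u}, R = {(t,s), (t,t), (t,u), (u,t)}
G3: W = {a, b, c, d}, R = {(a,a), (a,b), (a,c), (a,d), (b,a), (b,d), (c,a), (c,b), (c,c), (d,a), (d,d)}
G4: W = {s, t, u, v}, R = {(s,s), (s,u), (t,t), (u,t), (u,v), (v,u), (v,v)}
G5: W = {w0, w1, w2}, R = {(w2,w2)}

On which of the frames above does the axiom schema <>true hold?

G1, G3, G4

The schema corresponds to seriality: forall x exists y Rxy.
G1: holds.
G2: fails — world s has no successor.
G3: holds.
G4: holds.
G5: fails — world w0 has no successor.
Valid on: G1, G3, G4.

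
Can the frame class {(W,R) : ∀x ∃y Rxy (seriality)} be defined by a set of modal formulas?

The condition is seriality. A defining modal formula is □p → ◇p.
Suppose □p→◇p is valid. At any x set V(p)=W. Then □p at x, so ◇p at x, so x has a successor.

Yes, by □p → ◇p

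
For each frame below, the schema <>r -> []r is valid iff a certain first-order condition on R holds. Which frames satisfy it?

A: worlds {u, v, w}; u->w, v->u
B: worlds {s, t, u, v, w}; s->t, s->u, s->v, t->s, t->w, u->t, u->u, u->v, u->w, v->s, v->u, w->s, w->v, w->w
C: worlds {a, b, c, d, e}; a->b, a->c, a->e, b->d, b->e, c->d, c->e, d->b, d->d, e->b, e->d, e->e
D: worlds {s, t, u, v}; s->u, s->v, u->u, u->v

The schema corresponds to partial functionality: forall x forall y forall z (Rxy & Rxz -> y = z).
A: holds.
B: fails — s sees both t and u.
C: fails — a sees both b and c.
D: fails — s sees both u and v.

A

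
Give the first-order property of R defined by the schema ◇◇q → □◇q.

∀x ∀y ∀z ((xR²y ∧ xRz) → ∃w (y = w ∧ zRw))

This is a Sahlqvist (Geach-type) schema ◇^2□^0q → □^1◇^1q.
First-order correspondent: ∀x ∀y ∀z ((xR²y ∧ xRz) → ∃w (y = w ∧ zRw)).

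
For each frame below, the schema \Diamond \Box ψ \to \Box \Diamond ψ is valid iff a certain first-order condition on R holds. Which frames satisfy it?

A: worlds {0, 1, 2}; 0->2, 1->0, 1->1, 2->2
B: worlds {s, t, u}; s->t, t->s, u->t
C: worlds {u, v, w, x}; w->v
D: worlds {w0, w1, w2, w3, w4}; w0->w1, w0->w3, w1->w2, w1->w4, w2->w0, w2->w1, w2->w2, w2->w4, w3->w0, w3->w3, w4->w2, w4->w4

B

Frame correspondent (Sahlqvist): \forall x \forall y \forall z (Rxy \wedge Rxz \to \exists w (Ryw \wedge Rzw)) — i.e. convergence.
A: fails — R10 and R11 but 0 and 1 have no common successor.
B: satisfies the condition.
C: fails — Rwv and Rwv but v and v have no common successor.
D: fails — Rw0w1 and Rw0w3 but w1 and w3 have no common successor.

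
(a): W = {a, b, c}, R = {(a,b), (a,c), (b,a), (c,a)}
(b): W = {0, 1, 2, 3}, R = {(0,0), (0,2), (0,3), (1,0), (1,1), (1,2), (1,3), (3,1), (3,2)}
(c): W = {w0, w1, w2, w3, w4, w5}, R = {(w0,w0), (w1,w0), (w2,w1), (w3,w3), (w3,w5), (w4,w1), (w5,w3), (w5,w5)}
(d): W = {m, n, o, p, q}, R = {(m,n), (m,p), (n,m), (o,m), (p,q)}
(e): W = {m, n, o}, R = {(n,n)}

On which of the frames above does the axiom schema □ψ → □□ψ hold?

(e)

Frame correspondent (Sahlqvist): ∀x ∀y ∀z (Rxy ∧ Ryz → Rxz) — i.e. transitivity.
(a): fails — Rac and Rca but not Raa.
(b): fails — R31 and R10 but not R30.
(c): fails — Rw4w1 and Rw1w0 but not Rw4w0.
(d): fails — Rom and Rmn but not Ron.
(e): satisfies the condition.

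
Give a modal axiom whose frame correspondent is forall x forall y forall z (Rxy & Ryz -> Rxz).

A defining formula is □s → □□s (the 4 axiom).

□s → □□s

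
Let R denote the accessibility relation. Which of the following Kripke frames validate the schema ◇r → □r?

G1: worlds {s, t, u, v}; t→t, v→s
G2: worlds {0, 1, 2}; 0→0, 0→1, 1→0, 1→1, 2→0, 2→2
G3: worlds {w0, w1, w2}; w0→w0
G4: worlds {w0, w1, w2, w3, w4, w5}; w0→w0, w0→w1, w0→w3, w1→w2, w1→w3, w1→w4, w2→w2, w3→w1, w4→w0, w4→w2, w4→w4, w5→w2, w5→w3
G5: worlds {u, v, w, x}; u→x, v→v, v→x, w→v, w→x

G1, G3

This is the axiom for partial functionality; its first-order frame correspondent is ∀x ∀y ∀z (Rxy ∧ Rxz → y = z).
G1: condition met.
G2: fails — 0 sees both 0 and 1.
G3: condition met.
G4: fails — w0 sees both w0 and w1.
G5: fails — v sees both v and x.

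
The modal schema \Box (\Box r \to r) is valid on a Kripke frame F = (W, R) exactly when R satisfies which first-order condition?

Suppose □(□r→r) is valid. Take Rxy and set V(r)={w : Ryw}. Then at y, □r holds; since □(□r→r) at x, □r→r at y, so r at y, i.e. Ryy.

Shift-reflexivity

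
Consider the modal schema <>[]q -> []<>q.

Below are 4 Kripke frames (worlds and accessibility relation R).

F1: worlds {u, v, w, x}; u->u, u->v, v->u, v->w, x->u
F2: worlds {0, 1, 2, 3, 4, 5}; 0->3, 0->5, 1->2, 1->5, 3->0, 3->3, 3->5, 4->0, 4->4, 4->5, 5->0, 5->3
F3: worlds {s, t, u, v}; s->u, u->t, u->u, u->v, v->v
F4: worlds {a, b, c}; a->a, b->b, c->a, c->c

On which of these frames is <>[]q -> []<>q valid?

F4

This is the axiom for convergence; its first-order frame correspondent is forall x forall y forall z (Rxy & Rxz -> exists w (Ryw & Rzw)).
F1: fails — Rvw and Rvw but w and w have no common successor.
F2: fails — R12 and R12 but 2 and 2 have no common successor.
F3: fails — Ruv and Rut but v and t have no common successor.
F4: condition met.
Valid on: F4.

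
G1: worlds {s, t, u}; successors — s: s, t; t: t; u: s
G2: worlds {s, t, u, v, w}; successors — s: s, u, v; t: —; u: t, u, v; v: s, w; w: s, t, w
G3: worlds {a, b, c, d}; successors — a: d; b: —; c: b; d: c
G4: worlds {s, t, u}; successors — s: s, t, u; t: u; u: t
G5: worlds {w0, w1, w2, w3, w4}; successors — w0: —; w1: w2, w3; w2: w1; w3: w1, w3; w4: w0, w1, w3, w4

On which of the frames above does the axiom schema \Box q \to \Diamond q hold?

G1, G4

Frame correspondent (Sahlqvist): \forall x \exists y Rxy — i.e. seriality.
G1: holds.
G2: fails — world t has no successor.
G3: fails — world b has no successor.
G4: holds.
G5: fails — world w0 has no successor.
Valid on: G1, G4.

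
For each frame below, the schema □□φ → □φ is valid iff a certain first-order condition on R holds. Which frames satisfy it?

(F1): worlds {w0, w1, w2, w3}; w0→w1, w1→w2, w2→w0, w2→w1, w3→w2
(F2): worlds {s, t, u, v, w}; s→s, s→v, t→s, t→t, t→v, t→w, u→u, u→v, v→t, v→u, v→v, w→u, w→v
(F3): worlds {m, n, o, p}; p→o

(F2)

This is the axiom for density; its first-order frame correspondent is ∀x ∀y (Rxy → ∃z (Rxz ∧ Rzy)).
(F1): fails — Rw1w2 but no z with Rw1z and Rzw2.
(F2): holds.
(F3): fails — Rpo but no z with Rpz and Rzo.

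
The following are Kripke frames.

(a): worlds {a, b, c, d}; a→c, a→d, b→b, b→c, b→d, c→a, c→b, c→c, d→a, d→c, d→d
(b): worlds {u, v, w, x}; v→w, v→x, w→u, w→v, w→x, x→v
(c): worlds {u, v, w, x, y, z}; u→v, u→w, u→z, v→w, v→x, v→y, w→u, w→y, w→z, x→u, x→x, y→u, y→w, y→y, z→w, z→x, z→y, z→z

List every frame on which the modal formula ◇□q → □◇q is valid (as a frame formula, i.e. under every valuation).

This is the axiom for convergence; its first-order frame correspondent is ∀x ∀y ∀z (Rxy ∧ Rxz → ∃w (Ryw ∧ Rzw)).
(a): holds.
(b): fails — Rwu and Rwu but u and u have no common successor.
(c): fails — Rxu and Rxx but u and x have no common successor.
Valid on: (a).

(a)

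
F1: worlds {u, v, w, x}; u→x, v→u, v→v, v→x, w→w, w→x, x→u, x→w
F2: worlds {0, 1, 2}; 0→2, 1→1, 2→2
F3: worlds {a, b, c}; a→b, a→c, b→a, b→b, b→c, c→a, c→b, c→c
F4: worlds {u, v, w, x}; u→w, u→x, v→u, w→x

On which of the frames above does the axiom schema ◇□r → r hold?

F3

This is the axiom for symmetry; its first-order frame correspondent is ∀x ∀y (Rxy → Ryx).
F1: fails — Rvu but not Ruv.
F2: fails — R02 but not R20.
F3: holds.
F4: fails — Rvu but not Ruv.
Valid on: F3.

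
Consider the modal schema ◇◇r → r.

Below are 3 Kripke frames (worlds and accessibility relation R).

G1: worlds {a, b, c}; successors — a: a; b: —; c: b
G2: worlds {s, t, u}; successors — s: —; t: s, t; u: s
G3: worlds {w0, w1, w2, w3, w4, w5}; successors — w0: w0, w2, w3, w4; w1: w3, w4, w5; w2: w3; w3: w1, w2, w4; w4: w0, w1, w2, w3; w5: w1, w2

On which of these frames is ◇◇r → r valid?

G1

Frame correspondent (Sahlqvist): ∀x ∀y (xR²y → ∃w (y = w ∧ x = w)) — i.e. a generalized confluence (Geach) condition.
G1: holds.
G2: fails — tR²s but s ≠ t.
G3: fails — w0R²w1 but w1 ≠ w0.
Valid on: G1.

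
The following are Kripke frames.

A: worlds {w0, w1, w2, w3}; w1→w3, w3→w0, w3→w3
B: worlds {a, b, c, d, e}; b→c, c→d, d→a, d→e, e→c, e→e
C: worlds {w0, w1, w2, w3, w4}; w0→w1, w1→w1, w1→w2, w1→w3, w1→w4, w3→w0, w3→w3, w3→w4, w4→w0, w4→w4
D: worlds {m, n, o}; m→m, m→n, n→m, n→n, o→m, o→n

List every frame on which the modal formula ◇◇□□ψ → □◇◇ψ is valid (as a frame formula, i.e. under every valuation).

D

This is the axiom for a generalized confluence (Geach) condition; its first-order frame correspondent is ∀x ∀y ∀z ((xR²y ∧ xRz) → ∃w (yR²w ∧ zR²w)).
A: fails — w1R²w0, w1Rw3 but no w with w0R²w and w3R²w.
B: fails — cR²a, cRd but no w with aR²w and dR²w.
C: fails — w0R²w2, w0Rw1 but no w with w2R²w and w1R²w.
D: condition met.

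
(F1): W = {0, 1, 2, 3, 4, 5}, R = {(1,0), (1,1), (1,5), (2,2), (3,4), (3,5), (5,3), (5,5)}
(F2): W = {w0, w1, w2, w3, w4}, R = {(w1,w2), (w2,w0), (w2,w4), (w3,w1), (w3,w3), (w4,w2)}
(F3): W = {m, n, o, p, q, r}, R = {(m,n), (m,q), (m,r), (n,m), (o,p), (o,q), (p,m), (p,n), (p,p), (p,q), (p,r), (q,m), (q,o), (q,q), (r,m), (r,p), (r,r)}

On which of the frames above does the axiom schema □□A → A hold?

This is the axiom for a generalized confluence (Geach) condition; its first-order frame correspondent is ∀x ∃w (xR²w ∧ x = w).
(F1): fails — at 0 but no w with 0R²w and 0=w.
(F2): fails — at w0 but no w with w0R²w and w0=w.
(F3): holds.

(F3)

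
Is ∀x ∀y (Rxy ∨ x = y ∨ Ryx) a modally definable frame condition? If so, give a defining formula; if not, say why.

Modal frame validity is preserved under disjoint unions.
Take 3 disjoint single-world reflexive frames: each is trivially connected, but their disjoint union has 3 worlds with no edge between distinct components, so it is not connected.
Hence connectedness of R is not modally definable.

No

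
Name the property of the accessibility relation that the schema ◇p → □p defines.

Suppose ◇p→□p is valid. Take Rxy, Rxz and set V(p)={y}. Then ◇p at x, so □p at x, so p at z, i.e. z=y.
Conversely, on a frame with partial functionality the schema holds at every world under every valuation.
So the correspondent is partial functionality.

Partial functionality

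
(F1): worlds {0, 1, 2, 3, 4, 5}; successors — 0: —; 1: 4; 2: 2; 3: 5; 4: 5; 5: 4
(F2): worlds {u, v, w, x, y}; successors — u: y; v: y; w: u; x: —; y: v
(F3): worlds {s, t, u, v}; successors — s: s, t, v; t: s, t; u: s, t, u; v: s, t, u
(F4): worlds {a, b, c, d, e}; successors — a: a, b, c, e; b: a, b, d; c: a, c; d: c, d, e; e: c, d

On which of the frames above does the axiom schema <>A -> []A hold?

This is the axiom for partial functionality; its first-order frame correspondent is forall x forall y forall z (Rxy & Rxz -> y = z).
(F1): ✓.
(F2): ✓.
(F3): fails — s sees both s and t.
(F4): fails — a sees both a and b.

(F1), (F2)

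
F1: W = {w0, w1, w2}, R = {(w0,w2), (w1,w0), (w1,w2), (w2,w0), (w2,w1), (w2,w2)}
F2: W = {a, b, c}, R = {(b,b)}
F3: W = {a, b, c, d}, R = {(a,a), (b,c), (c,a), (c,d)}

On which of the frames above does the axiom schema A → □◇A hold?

This is the axiom for symmetry; its first-order frame correspondent is ∀x ∀y (Rxy → Ryx).
F1: fails — Rw1w0 but not Rw0w1.
F2: holds.
F3: fails — Rca but not Rac.
Valid on: F2.

F2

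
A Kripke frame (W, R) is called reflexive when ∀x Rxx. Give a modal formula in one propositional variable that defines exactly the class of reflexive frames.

The condition is reflexivity. The T schema □p → p defines it.

□p → p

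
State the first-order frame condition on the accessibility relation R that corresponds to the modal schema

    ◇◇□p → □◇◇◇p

This is a Sahlqvist (Geach-type) schema ◇^2□^1p → □^1◇^3p.
First-order correspondent: ∀x ∀y ∀z ((xR²y ∧ xRz) → ∃w (yRw ∧ zR³w)).

∀x ∀y ∀z ((xR²y ∧ xRz) → ∃w (yRw ∧ zR³w))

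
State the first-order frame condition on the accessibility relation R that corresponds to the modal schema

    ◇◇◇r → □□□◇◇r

This is a Sahlqvist (Geach-type) schema ◇^3□^0r → □^3◇^2r.
First-order correspondent: ∀x ∀y ∀z ((xR³y ∧ xR³z) → ∃w (y = w ∧ zR²w)).

∀x ∀y ∀z ((xR³y ∧ xR³z) → ∃w (y = w ∧ zR²w))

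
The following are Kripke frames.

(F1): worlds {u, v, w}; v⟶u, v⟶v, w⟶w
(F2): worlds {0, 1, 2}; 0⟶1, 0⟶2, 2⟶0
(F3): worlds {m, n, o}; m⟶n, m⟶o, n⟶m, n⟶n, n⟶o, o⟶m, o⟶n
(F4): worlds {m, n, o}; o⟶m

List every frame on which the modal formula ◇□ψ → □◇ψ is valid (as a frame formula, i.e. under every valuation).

The schema corresponds to convergence: ∀x ∀y ∀z (Rxy ∧ Rxz → ∃w (Ryw ∧ Rzw)).
(F1): fails — Rvu and Rvu but u and u have no common successor.
(F2): fails — R01 and R01 but 1 and 1 have no common successor.
(F3): satisfies the condition.
(F4): fails — Rom and Rom but m and m have no common successor.

(F3)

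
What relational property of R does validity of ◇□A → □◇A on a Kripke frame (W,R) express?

convergence

This is the .2 axiom.
Its frame correspondent is convergence — ∀x ∀y ∀z (Rxy ∧ Rxz → ∃w (Ryw ∧ Rzw)).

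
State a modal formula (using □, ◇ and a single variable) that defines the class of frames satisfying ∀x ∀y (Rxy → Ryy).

□(□r → r)

This is shift-reflexivity; the standard corresponding axiom is T□: □(□r → r).
Suppose □(□r→r) is valid. Take Rxy and set V(r)={w : Ryw}. Then at y, □r holds; since □(□r→r) at x, □r→r at y, so r at y, i.e. Ryy.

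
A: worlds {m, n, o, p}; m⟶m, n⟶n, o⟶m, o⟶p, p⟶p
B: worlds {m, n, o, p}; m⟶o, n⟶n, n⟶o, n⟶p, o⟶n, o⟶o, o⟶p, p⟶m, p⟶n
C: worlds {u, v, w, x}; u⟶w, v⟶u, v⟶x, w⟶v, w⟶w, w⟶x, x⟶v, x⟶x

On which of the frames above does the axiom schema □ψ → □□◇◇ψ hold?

A, B

The schema corresponds to a generalized confluence (Geach) condition: ∀x ∀z (xR²z → ∃w (xRw ∧ zR²w)).
A: condition met.
B: condition met.
C: fails — uR²x but no t with uRt and xR²t.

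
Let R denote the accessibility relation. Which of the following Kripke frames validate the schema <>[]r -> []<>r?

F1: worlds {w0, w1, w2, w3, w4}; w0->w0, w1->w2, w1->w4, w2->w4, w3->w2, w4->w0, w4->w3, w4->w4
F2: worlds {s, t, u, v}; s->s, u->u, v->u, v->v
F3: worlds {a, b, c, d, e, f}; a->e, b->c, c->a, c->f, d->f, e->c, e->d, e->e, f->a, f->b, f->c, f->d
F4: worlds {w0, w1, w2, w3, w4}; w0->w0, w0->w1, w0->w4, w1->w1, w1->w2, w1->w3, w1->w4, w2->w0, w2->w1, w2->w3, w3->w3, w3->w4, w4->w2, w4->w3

F2

Frame correspondent (Sahlqvist): forall x forall y forall z (Rxy & Rxz -> exists w (Ryw & Rzw)) — i.e. convergence.
F1: fails — Rw4w4 and Rw4w3 but w4 and w3 have no common successor.
F2: holds.
F3: fails — Rcf and Rca but f and a have no common successor.
F4: fails — Rw0w4 and Rw0w0 but w4 and w0 have no common successor.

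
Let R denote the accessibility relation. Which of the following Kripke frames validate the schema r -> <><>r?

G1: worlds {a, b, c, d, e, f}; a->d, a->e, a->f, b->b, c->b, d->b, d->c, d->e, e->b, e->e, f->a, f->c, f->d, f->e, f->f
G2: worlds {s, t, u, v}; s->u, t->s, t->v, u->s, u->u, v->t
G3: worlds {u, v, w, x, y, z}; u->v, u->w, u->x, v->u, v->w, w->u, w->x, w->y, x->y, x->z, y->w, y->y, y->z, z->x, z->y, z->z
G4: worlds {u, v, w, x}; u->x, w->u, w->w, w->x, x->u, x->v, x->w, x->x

This is the axiom for a generalized confluence (Geach) condition; its first-order frame correspondent is forall x exists w (x = w & x R^2 w).
G1: fails — at c but no w with c=w and cR²w.
G2: holds.
G3: holds.
G4: fails — at v but no t with v=t and vR²t.

G2, G3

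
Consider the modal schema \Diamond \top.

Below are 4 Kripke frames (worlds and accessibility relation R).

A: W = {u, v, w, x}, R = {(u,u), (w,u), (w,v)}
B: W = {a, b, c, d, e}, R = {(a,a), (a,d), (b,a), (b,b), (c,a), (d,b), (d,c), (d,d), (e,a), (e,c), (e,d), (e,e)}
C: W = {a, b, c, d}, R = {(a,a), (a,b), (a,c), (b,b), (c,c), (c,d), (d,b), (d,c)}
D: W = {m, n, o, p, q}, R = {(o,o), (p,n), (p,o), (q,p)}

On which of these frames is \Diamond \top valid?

B, C

The schema corresponds to seriality: \forall x \exists y Rxy.
A: fails — world v has no successor.
B: holds.
C: holds.
D: fails — world m has no successor.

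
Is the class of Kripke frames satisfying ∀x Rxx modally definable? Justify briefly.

Yes — defined by □r → r

The condition is reflexivity. A defining modal formula is □r → r.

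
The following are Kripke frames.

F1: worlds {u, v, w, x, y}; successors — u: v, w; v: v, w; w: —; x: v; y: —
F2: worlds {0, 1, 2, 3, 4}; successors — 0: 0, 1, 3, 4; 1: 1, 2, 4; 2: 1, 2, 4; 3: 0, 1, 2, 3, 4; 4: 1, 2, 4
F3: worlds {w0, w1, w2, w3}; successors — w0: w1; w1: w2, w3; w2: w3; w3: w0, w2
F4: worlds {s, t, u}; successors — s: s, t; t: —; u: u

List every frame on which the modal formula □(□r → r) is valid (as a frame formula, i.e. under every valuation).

The schema corresponds to shift-reflexivity: ∀x ∀y (Rxy → Ryy).
F1: fails — Ruw but not Rww.
F2: satisfies the condition.
F3: fails — Rw1w2 but not Rw2w2.
F4: fails — Rst but not Rtt.

F2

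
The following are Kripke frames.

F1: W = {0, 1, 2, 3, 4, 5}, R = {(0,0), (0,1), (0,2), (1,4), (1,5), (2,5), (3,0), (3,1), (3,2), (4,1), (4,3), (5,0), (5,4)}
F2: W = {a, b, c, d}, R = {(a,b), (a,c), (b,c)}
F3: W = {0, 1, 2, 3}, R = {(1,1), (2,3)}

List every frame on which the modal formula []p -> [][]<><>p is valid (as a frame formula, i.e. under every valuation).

F3

The schema corresponds to a generalized confluence (Geach) condition: forall x forall z (x R^2 z -> exists w (xRw & z R^2 w)).
F1: fails — 4R²2 but no w with 4Rw and 2R²w.
F2: fails — aR²c but no w with aRw and cR²w.
F3: satisfies the condition.
Valid on: F3.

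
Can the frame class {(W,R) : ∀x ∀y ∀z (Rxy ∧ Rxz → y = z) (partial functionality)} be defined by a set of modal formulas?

The condition is partial functionality. A defining modal formula is ◇p → □p.
Suppose ◇p→□p is valid. Take Rxy, Rxz and set V(p)={y}. Then ◇p at x, so □p at x, so p at z, i.e. z=y.

Definable; ◇p → □p defines it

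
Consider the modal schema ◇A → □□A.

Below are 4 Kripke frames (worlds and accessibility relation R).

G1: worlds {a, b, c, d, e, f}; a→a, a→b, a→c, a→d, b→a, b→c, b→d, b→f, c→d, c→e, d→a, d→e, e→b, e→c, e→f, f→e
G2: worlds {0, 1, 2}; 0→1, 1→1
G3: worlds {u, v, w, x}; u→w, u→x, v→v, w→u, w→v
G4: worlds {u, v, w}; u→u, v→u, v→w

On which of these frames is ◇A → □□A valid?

G2

Frame correspondent (Sahlqvist): ∀x ∀y ∀z ((xRy ∧ xR²z) → ∃w (y = w ∧ z = w)) — i.e. a generalized confluence (Geach) condition.
G1: fails — aRa, aR²b but a ≠ b.
G2: satisfies the condition.
G3: fails — uRw, uR²u but w ≠ u.
G4: fails — vRw, vR²u but w ≠ u.
Valid on: G2.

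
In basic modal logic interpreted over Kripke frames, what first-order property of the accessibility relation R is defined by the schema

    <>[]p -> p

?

Symmetry

This is a form of the B axiom.
It corresponds to symmetry: forall x forall y (Rxy -> Ryx).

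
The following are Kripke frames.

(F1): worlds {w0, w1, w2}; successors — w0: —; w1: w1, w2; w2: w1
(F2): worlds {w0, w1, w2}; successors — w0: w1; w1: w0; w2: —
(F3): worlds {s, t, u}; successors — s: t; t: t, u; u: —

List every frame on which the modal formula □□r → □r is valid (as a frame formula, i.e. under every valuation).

Frame correspondent (Sahlqvist): ∀x ∀y (Rxy → ∃z (Rxz ∧ Rzy)) — i.e. density.
(F1): condition met.
(F2): fails — Rw0w1 but no z with Rw0z and Rzw1.
(F3): condition met.

(F1), (F3)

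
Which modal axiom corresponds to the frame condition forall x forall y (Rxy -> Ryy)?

□(□p → p)

A defining formula is □(□p → p) (the T□ axiom).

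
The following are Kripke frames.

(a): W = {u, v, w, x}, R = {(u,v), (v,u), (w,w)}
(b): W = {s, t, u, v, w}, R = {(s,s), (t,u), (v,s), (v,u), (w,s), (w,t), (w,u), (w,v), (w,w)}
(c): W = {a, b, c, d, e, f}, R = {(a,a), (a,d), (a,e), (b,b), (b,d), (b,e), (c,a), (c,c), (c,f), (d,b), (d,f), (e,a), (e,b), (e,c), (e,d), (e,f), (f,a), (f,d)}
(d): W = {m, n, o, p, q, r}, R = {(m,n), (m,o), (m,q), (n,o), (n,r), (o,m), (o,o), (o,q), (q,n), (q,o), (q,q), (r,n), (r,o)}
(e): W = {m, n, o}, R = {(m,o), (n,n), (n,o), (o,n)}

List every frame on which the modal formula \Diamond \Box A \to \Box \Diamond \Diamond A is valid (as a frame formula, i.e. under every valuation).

Frame correspondent (Sahlqvist): \forall x \forall y \forall z ((xRy \wedge xRz) \to \exists w (yRw \wedge z R^2 w)) — i.e. a generalized confluence (Geach) condition.
(a): fails — uRv, uRv but no t with vRt and vR²t.
(b): fails — tRu, tRu but no w* with uRw* and uR²w*.
(c): condition met.
(d): condition met.
(e): condition met.

(c), (d), (e)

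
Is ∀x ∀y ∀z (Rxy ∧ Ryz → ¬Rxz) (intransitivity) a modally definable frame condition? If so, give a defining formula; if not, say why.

If a class were modally definable it would be closed under surjective bounded morphisms (Goldblatt–Thomason).
The 5-cycle (worlds s,t,u,v,w with s→t→u→v→w→s) is intransitive. Mapping every world to a single reflexive point • is a surjective bounded morphism; the reflexive point is not intransitive (R••∧R•• but R••).
So no modal formula (or set of formulas) defines exactly the intransitive frames.

No — not modally definable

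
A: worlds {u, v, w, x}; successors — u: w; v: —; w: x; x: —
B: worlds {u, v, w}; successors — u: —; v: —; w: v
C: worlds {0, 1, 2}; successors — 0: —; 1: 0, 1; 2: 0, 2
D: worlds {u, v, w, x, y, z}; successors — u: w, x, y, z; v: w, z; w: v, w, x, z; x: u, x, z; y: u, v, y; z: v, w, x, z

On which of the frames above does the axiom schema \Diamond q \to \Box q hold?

A, B

This is the axiom for partial functionality; its first-order frame correspondent is \forall x \forall y \forall z (Rxy \wedge Rxz \to y = z).
A: satisfies the condition.
B: satisfies the condition.
C: fails — 1 sees both 0 and 1.
D: fails — u sees both w and x.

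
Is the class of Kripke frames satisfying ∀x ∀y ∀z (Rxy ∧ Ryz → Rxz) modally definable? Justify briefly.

This is a Sahlqvist condition; the 4 axiom □p → □□p defines it.
Suppose □p→□□p is valid. Take Rxy, Ryz and set V(p)={w : Rxw}. Then □p at x, so □□p at x, so □p at y, so p at z, i.e. Rxz.

Yes — defined by □p → □□p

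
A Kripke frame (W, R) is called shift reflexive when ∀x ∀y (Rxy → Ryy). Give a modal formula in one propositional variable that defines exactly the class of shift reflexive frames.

This is shift-reflexivity; the standard corresponding axiom is T□: □(□ψ → ψ).
Suppose □(□ψ→ψ) is valid. Take Rxy and set V(ψ)={w : Ryw}. Then at y, □ψ holds; since □(□ψ→ψ) at x, □ψ→ψ at y, so ψ at y, i.e. Ryy.

□(□ψ → ψ)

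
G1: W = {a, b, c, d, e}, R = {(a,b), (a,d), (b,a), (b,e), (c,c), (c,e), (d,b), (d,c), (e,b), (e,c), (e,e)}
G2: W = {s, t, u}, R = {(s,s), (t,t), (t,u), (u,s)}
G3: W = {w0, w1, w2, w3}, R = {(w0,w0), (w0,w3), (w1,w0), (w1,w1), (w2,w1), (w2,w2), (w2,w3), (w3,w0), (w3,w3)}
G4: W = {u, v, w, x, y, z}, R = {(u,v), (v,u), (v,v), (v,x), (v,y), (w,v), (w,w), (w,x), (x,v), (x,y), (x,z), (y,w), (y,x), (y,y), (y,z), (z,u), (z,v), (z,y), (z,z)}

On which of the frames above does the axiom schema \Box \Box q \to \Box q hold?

G2, G3, G4

The schema corresponds to density: \forall x \forall y (Rxy \to \exists z (Rxz \wedge Rzy)).
G1: fails — Rba but no z with Rbz and Rza.
G2: holds.
G3: holds.
G4: holds.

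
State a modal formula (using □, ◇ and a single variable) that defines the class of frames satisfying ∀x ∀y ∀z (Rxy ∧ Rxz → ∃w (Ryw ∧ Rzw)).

The condition is convergence. The .2 schema ◇□p → □◇p defines it.
Suppose ◇□p→□◇p is valid. Take Rxy, Rxz and set V(p)={w : Ryw}. Then □p at y so ◇□p at x, so □◇p at x, so ◇p at z, giving w with Rzw and Ryw.

◇□p → □◇p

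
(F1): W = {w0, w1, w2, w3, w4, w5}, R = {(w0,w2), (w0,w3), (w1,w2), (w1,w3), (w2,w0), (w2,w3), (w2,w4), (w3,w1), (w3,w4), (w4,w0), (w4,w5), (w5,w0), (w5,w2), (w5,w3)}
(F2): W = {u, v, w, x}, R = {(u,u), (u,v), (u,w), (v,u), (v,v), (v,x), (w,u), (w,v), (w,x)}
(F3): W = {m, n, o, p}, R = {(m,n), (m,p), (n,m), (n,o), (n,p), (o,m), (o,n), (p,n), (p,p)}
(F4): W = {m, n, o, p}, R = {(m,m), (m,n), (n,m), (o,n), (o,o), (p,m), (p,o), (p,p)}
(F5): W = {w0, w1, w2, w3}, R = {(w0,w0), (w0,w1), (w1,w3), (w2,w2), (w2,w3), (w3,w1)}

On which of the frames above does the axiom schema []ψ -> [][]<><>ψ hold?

(F3), (F4)

The schema corresponds to a generalized confluence (Geach) condition: forall x forall z (x R^2 z -> exists w (xRw & z R^2 w)).
(F1): fails — w3R²w3 but no w with w3Rw and w3R²w.
(F2): fails — uR²x but no t with uRt and xR²t.
(F3): satisfies the condition.
(F4): satisfies the condition.
(F5): fails — w0R²w3 but no w with w0Rw and w3R²w.
Valid on: (F3), (F4).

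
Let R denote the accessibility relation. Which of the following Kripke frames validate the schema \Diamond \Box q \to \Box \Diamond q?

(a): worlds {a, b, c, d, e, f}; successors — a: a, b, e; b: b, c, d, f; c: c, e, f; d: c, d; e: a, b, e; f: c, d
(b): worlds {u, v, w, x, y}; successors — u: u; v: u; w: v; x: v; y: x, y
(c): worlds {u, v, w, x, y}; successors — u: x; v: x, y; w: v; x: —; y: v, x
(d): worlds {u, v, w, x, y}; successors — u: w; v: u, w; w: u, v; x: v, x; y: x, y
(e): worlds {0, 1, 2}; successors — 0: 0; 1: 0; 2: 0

(e)

The schema corresponds to convergence: \forall x \forall y \forall z (Rxy \wedge Rxz \to \exists w (Ryw \wedge Rzw)).
(a): fails — Rcf and Rce but f and e have no common successor.
(b): fails — Ryx and Ryy but x and y have no common successor.
(c): fails — Rux and Rux but x and x have no common successor.
(d): fails — Rvw and Rvu but w and u have no common successor.
(e): ✓.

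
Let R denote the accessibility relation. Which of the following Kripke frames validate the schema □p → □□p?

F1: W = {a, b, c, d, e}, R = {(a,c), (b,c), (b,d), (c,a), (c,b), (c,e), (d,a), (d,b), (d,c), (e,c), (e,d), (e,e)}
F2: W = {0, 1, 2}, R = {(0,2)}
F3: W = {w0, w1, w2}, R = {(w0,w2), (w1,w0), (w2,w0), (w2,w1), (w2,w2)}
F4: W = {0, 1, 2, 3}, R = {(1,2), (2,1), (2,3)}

F2

Frame correspondent (Sahlqvist): ∀x ∀y ∀z (Rxy ∧ Ryz → Rxz) — i.e. transitivity.
F1: fails — Rbc and Rcb but not Rbb.
F2: condition met.
F3: fails — Rw1w0 and Rw0w2 but not Rw1w2.
F4: fails — R12 and R23 but not R13.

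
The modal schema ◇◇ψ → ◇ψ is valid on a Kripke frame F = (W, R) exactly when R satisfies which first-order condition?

transitivity

Replacing ψ by ¬ψ and contraposing gives the equivalent schema □ψ → □□ψ.
Suppose □ψ→□□ψ is valid. Take Rxy, Ryz and set V(ψ)={w : Rxw}. Then □ψ at x, so □□ψ at x, so □ψ at y, so ψ at z, i.e. Rxz.
Conversely, on a frame with transitivity the schema holds at every world under every valuation.
Frame condition: ∀x ∀y ∀z (Rxy ∧ Ryz → Rxz).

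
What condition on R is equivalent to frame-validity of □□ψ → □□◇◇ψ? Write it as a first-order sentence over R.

∀x ∀z (xR²z → ∃w (xR²w ∧ zR²w))

This is a Sahlqvist (Geach-type) schema ◇^0□^2ψ → □^2◇^2ψ.
Minimal-valuation argument: fix x; take any y with xR^0y and any z with xR^2z. Set V(ψ) to the set of worlds R-reachable from y in exactly 2 steps. Then □^2ψ holds at y, so the antecedent holds at x; validity forces ◇^2ψ at z, giving a w with zR^2w and yR^2w.
First-order correspondent: ∀x ∀z (xR²z → ∃w (xR²w ∧ zR²w)).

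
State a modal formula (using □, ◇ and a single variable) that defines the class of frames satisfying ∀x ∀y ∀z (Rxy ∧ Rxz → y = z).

◇p → □p

The condition is partial functionality. The CD schema ◇p → □p defines it.
Suppose ◇p→□p is valid. Take Rxy, Rxz and set V(p)={y}. Then ◇p at x, so □p at x, so p at z, i.e. z=y.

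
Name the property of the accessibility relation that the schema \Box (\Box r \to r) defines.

Suppose □(□r→r) is valid. Take Rxy and set V(r)={w : Ryw}. Then at y, □r holds; since □(□r→r) at x, □r→r at y, so r at y, i.e. Ryy.
Conversely, on a frame with shift-reflexivity the schema holds at every world under every valuation.
So the correspondent is shift-reflexivity.

shift-reflexivity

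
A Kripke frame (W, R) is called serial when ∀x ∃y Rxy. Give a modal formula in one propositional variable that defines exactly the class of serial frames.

□q → ◇q

The condition is seriality. The D schema □q → ◇q defines it.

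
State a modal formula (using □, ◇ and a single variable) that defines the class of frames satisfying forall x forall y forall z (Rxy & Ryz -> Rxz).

□s → □□s

A defining formula is □s → □□s (the 4 axiom).
Suppose □s→□□s is valid. Take Rxy, Ryz and set V(s)={w : Rxw}. Then □s at x, so □□s at x, so □s at y, so s at z, i.e. Rxz.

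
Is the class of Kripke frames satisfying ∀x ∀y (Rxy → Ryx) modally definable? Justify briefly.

Yes — defined by r → □◇r

The condition is symmetry. A defining modal formula is r → □◇r.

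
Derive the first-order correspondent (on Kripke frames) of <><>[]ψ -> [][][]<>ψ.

This is a Sahlqvist (Geach-type) schema ◇^2□^1ψ → □^3◇^1ψ.
First-order correspondent: forall x forall y forall z ((x R^2 y & x R^3 z) -> exists w (yRw & zRw)).

forall x forall y forall z ((x R^2 y & x R^3 z) -> exists w (yRw & zRw))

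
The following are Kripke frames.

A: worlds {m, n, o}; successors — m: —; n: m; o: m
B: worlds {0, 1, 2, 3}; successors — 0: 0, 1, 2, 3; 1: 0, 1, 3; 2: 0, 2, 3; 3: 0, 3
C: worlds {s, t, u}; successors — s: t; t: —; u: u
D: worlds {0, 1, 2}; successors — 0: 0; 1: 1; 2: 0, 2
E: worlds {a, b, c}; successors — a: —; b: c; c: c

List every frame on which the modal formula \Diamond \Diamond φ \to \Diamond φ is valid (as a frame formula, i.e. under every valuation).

This is the axiom for transitivity; its first-order frame correspondent is \forall x \forall y \forall z (Rxy \wedge Ryz \to Rxz).
A: condition met.
B: fails — R10 and R02 but not R12.
C: condition met.
D: condition met.
E: condition met.
Valid on: A, C, D, E.

A, C, D, E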